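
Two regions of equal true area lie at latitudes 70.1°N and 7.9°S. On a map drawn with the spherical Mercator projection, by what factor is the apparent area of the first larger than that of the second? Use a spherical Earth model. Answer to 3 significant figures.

8.47

Mercator areal scale is sec²φ.
At 70.1°: sec²(70.1°) = 1/0.3404² = 8.631.
At 7.9°: sec²(7.9°) = 1/0.9905² = 1.019.
Ratio = 8.631/1.019 = cos²(7.9°)/cos²(70.1°) ≈ 8.47.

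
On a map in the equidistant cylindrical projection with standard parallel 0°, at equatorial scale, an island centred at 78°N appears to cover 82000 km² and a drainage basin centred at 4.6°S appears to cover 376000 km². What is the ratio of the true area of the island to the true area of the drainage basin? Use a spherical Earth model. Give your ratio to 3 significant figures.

On the plate carrée, areal scale = h·k = 1 × sec φ, so true area = apparent × cos φ.
True area of island: 82000 × cos(78°) = 82000 × 0.2079 = 17050 km².
True area of drainage basin: 376000 × cos(4.6°) = 376000 × 0.9968 = 374800 km².
Ratio = 17050 / 374800 ≈ 0.0455.

0.0455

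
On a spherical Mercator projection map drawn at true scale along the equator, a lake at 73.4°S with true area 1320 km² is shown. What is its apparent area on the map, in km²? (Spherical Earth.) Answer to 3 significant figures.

For Mercator, h = k = sec φ (a conformal cylindrical projection has a single point scale, 1/cos φ).
Areal scale = k² = sec²φ = 1/cos²(73.4°) = 1/0.2857² = 12.25.
Apparent area = 1320 × 12.25 ≈ 16200 km².

16200 km²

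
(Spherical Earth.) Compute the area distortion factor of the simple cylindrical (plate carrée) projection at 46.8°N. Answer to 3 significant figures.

For the equirectangular projection with φ₀ = 0 (plate carrée), h = 1 along meridians and k = sec φ along parallels.
Areal scale = h·k = 1 × sec φ; at 46.8°, h = 1.000, k = 1.461, so h·k = 1.461.

1.46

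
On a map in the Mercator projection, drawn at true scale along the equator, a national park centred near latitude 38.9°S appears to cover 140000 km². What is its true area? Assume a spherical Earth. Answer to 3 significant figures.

84800 km²

For Mercator, h = k = sec φ (a conformal cylindrical projection has a single point scale, 1/cos φ).
Areal scale = k² = sec²φ = 1/cos²(38.9°) = 1/0.7782² = 1.651.
True area = apparent / (areal scale) = 140000 / 1.651 ≈ 84800 km².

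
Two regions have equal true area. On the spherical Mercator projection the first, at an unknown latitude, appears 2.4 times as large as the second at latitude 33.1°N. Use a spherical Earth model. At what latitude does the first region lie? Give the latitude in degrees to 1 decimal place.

57.3°

Mercator areal scale is sec²φ, so apparent-area ratio = sec²φ₁ / sec²φ₂ = cos²φ₂ / cos²φ₁.
cos²φ₂ / cos²φ₁ = 2.4  ⇒  cos φ₁ = cos 33.1° / √2.4 = 0.8377/1.549 = 0.5407.
φ₁ = arccos(0.5407) ≈ 57.3°.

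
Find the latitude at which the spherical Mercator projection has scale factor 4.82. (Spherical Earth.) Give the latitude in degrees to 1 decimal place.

78.0°

Mercator scale is k = sec φ = 1/cos φ.
1/cos φ = 4.82  ⇒  cos φ = 0.2075  ⇒  φ = arccos(0.2075) ≈ 78.0°.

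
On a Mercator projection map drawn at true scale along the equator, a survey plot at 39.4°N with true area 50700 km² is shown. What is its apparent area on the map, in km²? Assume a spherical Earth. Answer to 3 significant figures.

For Mercator, h = k = sec φ (a conformal cylindrical projection has a single point scale, 1/cos φ).
Areal scale = k² = sec²φ = 1/cos²(39.4°) = 1/0.7727² = 1.675.
Apparent area = 50700 × 1.675 ≈ 84900 km².

84900 km²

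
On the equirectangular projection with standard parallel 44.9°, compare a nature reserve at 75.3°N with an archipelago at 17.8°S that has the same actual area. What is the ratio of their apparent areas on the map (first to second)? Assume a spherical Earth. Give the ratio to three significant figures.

With standard parallel φ₀ = 44.9°, the equirectangular projection gives x = Rλ cos φ₀, y = Rφ, so h = 1 and k = cos 44.9° / cos φ.
Areal scale at 75.3°: h·k = 1.000 × 2.791 = 2.791.
Areal scale at 17.8°: h·k = 1.000 × 0.7440 = 0.7440.
Ratio = 2.791/0.7440 ≈ 3.75.

3.75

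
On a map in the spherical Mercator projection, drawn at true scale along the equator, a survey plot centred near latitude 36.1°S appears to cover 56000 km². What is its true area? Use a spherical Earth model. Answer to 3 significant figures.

36600 km²

For Mercator, h = k = sec φ (a conformal cylindrical projection has a single point scale, 1/cos φ).
Areal scale = k² = sec²φ = 1/cos²(36.1°) = 1/0.8080² = 1.532.
True area = apparent / (areal scale) = 56000 / 1.532 ≈ 36600 km².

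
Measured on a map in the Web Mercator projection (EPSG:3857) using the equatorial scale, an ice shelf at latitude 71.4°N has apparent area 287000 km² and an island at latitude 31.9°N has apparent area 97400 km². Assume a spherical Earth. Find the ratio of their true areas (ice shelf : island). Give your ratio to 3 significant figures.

0.416

Mercator's areal exaggeration is sec²φ; hence true area = (apparent area) · cos²φ.
True area of ice shelf: 287000 × cos²(71.4°) = 287000 × 0.1017 = 29200 km².
True area of island: 97400 × cos²(31.9°) = 97400 × 0.7208 = 70200 km².
Ratio = 29200 / 70200 ≈ 0.416.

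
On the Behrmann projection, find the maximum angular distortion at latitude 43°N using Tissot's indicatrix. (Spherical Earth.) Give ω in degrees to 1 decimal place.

The Behrmann projection is cylindrical equal-area with φ₀ = 30°. A cylindrical equal-area projection with standard parallel φ₀ has meridian scale h = cos φ / cos φ₀ and parallel scale k = cos φ₀ / cos φ (so areas are preserved, h·k = 1).
At 43°: h = 0.8445, k = 1.184; principal scales a = 1.184, b = 0.8445.
sin(ω/2) = (a − b)/(a + b) = 0.3396/2.029 = 0.1674, so ω = 2 arcsin(0.1674) ≈ 19.3°.

19.3°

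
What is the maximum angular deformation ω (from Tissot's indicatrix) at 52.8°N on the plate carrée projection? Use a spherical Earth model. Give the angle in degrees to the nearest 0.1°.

28.5°

In the plate carrée (x = Rλ, y = Rφ), meridians are true-scale (h = 1) and parallels are stretched by k = sec φ.
At 52.8°: h = 1.000, k = 1.654; principal scales a = 1.654, b = 1.000.
sin(ω/2) = (a − b)/(a + b) = 0.6540/2.654 = 0.2464, so ω = 2 arcsin(0.2464) ≈ 28.5°.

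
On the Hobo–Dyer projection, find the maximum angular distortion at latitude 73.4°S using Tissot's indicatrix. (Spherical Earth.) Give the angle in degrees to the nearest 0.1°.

100.8°

The Hobo–Dyer projection is cylindrical equal-area with φ₀ = 37.5°. For cylindrical equal-area with standard parallel φ₀, h = cos φ / cos φ₀ and k = cos φ₀ / cos φ, so h·k = 1.
At 73.4°: h = 0.3601, k = 2.777; principal scales a = 2.777, b = 0.3601.
sin(ω/2) = (a − b)/(a + b) = 2.417/3.137 = 0.7704, so ω = 2 arcsin(0.7704) ≈ 100.8°.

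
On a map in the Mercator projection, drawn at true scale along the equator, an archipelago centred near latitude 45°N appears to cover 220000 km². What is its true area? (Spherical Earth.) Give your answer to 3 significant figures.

110000 km²

The Mercator projection is conformal; its linear scale factor is the same in every direction and equals sec φ = 1/cos φ.
Areal scale = k² = sec²φ = 1/cos²(45°) = 1/0.7071² = 2.000.
True area = apparent / (areal scale) = 220000 / 2.000 ≈ 110000 km².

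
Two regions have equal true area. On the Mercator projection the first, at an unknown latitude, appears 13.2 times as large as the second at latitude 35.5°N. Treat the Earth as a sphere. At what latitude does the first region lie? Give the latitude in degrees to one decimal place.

For equal true areas on Mercator, apparent areas scale as sec²φ, so the ratio is cos²φ₂ / cos²φ₁.
cos²φ₂ / cos²φ₁ = 13.2  ⇒  cos φ₁ = cos 35.5° / √13.2 = 0.8141/3.633 = 0.2241.
φ₁ = arccos(0.2241) ≈ 77.1°.

77.1°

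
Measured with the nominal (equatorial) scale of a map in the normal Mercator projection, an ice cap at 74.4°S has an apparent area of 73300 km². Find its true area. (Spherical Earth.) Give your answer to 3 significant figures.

5300 km²

For Mercator, h = k = sec φ (a conformal cylindrical projection has a single point scale, 1/cos φ).
Areal scale = k² = sec²φ = 1/cos²(74.4°) = 1/0.2689² = 13.83.
True area = apparent / (areal scale) = 73300 / 13.83 ≈ 5300 km².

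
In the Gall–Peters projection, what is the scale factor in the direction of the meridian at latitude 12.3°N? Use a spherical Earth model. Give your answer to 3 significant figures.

1.38

Gall–Peters is a cylindrical equal-area projection with standard parallels at ±45°. For cylindrical equal-area with standard parallel φ₀, h = cos φ / cos φ₀ and k = cos φ₀ / cos φ, so h·k = 1.
h = cos 12.3° / cos 45° = 0.9770/0.7071 = 1.382.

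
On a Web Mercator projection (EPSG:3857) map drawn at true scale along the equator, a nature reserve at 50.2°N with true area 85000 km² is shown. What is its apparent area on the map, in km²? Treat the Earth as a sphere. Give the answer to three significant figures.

For Mercator, h = k = sec φ (a conformal cylindrical projection has a single point scale, 1/cos φ).
Areal scale = k² = sec²φ = 1/cos²(50.2°) = 1/0.6401² = 2.441.
Apparent area = 85000 × 2.441 ≈ 207000 km².

207000 km²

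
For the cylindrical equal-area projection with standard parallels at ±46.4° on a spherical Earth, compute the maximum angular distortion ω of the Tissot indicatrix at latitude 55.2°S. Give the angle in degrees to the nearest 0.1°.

Cylindrical equal-area (φ₀ = 46.4°): h = cos φ / cos 46.4° along meridians, k = cos 46.4° / cos φ along parallels; h·k = 1.
At 55.2°: h = 0.8276, k = 1.208; principal scales a = 1.208, b = 0.8276.
sin(ω/2) = (a − b)/(a + b) = 0.3808/2.036 = 0.1870, so ω = 2 arcsin(0.1870) ≈ 21.6°.

21.6°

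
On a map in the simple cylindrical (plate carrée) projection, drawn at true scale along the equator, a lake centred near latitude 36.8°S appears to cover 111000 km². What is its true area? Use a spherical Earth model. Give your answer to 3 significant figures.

88900 km²

For the equirectangular projection with φ₀ = 0 (plate carrée), h = 1 along meridians and k = sec φ along parallels.
Areal scale = h·k = 1 × sec φ; at 36.8°, h = 1.000, k = 1.249, so h·k = 1.249.
True area = apparent / (areal scale) = 111000 / 1.249 ≈ 88900 km².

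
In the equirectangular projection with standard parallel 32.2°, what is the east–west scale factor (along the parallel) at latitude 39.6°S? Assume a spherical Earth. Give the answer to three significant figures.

1.10

In the equirectangular projection with standard parallel φ₀ = 32.2° (x = Rλ cos φ₀, y = Rφ), meridians are true-scale (h = 1) and the parallel scale is k = cos φ₀ / cos φ.
k = cos 32.2° / cos 39.6° = 0.8462/0.7705 = 1.098.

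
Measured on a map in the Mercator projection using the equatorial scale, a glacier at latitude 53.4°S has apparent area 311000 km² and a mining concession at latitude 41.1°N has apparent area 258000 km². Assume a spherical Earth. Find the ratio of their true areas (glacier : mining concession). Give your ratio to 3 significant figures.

0.755

On Mercator the areal scale is sec²φ, so true area = apparent × cos²φ.
True area of glacier: 311000 × cos²(53.4°) = 311000 × 0.3555 = 110600 km².
True area of mining concession: 258000 × cos²(41.1°) = 258000 × 0.5679 = 146500 km².
Ratio = 110600 / 146500 ≈ 0.755.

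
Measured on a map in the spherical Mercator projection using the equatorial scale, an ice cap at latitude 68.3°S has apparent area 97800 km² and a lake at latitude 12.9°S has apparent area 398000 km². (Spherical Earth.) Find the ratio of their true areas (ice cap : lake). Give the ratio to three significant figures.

Since Mercator area scale is 1/cos²φ, the true area equals the apparent area multiplied by cos²φ.
True area of ice cap: 97800 × cos²(68.3°) = 97800 × 0.1367 = 13370 km².
True area of lake: 398000 × cos²(12.9°) = 398000 × 0.9502 = 378200 km².
Ratio = 13370 / 378200 ≈ 0.0354.

0.0354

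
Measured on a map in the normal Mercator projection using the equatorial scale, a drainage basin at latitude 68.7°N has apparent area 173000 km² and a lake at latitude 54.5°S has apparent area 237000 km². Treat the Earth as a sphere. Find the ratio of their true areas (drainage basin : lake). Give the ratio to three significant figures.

On Mercator the areal scale is sec²φ, so true area = apparent × cos²φ.
True area of drainage basin: 173000 × cos²(68.7°) = 173000 × 0.1320 = 22830 km².
True area of lake: 237000 × cos²(54.5°) = 237000 × 0.3372 = 79920 km².
Ratio = 22830 / 79920 ≈ 0.286.

0.286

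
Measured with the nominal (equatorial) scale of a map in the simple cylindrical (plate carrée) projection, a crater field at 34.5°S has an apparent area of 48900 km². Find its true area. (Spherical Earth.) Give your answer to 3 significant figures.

In the plate carrée (x = Rλ, y = Rφ), meridians are true-scale (h = 1) and parallels are stretched by k = sec φ.
Areal scale = h·k = 1 × sec φ; at 34.5°, h = 1.000, k = 1.213, so h·k = 1.213.
True area = apparent / (areal scale) = 48900 / 1.213 ≈ 40300 km².

40300 km²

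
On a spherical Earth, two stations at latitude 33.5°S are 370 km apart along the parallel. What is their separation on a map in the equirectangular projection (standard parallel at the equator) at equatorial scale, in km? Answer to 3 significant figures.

Plate carrée maps x = Rλ, y = Rφ. The meridian scale is h = 1 and the parallel scale is k = 1/cos φ = sec φ.
Along the parallel, k = sec 33.5° = 1/0.8339 = 1.199.
Map distance = 370 × 1.199 ≈ 444 km.

444 km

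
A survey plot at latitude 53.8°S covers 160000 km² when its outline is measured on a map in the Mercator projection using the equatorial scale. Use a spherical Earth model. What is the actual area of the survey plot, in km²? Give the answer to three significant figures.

55800 km²

Mercator is conformal, so the point scale is isotropic: h = k = sec φ = 1/cos φ.
Areal scale = k² = sec²φ = 1/cos²(53.8°) = 1/0.5906² = 2.867.
True area = apparent / (areal scale) = 160000 / 2.867 ≈ 55800 km².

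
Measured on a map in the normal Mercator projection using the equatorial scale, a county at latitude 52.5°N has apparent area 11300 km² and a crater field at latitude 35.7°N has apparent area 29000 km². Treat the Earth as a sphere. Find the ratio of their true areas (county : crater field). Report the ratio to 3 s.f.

0.219

Mercator's areal exaggeration is sec²φ; hence true area = (apparent area) · cos²φ.
True area of county: 11300 × cos²(52.5°) = 11300 × 0.3706 = 4188 km².
True area of crater field: 29000 × cos²(35.7°) = 29000 × 0.6595 = 19120 km².
Ratio = 4188 / 19120 ≈ 0.219.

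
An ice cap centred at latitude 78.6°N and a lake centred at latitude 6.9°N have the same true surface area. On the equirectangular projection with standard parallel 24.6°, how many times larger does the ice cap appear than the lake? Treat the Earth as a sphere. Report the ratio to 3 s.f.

The equidistant cylindrical projection with φ₀ = 24.6° has h = 1 (meridians true) and k = cos φ₀ / cos φ along parallels.
Areal scale at 78.6°: h·k = 1.000 × 4.600 = 4.600.
Areal scale at 6.9°: h·k = 1.000 × 0.9159 = 0.9159.
Ratio = 4.600/0.9159 ≈ 5.02.

5.02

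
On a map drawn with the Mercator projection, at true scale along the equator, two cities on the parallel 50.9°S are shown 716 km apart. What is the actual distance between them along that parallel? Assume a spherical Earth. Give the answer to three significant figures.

452 km

Mercator is conformal, so the point scale is isotropic: h = k = sec φ = 1/cos φ.
Along the parallel at 50.9°, map distances are exaggerated by k = sec 50.9° = 1.586.
True distance = 716 / 1.586 = 716 × cos 50.9° ≈ 452 km.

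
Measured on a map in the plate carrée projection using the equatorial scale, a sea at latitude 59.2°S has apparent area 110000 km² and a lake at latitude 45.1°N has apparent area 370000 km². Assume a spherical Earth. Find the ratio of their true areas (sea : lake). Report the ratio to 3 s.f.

On the plate carrée, areal scale = h·k = 1 × sec φ, so true area = apparent × cos φ.
True area of sea: 110000 × cos(59.2°) = 110000 × 0.5120 = 56320 km².
True area of lake: 370000 × cos(45.1°) = 370000 × 0.7059 = 261200 km².
Ratio = 56320 / 261200 ≈ 0.216.

0.216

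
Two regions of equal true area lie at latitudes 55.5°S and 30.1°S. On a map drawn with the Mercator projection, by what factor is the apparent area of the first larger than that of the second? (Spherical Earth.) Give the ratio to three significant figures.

Mercator is conformal with k = sec φ, so areal scale = k² = sec²φ.
At 55.5°: sec²(55.5°) = 1/0.5664² = 3.117.
At 30.1°: sec²(30.1°) = 1/0.8652² = 1.336.
Ratio = 3.117/1.336 = cos²(30.1°)/cos²(55.5°) ≈ 2.33.

2.33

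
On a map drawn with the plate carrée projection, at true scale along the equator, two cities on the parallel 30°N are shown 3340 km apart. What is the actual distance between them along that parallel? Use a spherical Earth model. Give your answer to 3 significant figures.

2890 km

Plate carrée maps x = Rλ, y = Rφ. The meridian scale is h = 1 and the parallel scale is k = 1/cos φ = sec φ.
Along the parallel at 30°, map distances are exaggerated by k = sec 30° = 1.155.
True distance = 3340 / 1.155 = 3340 × cos 30° ≈ 2890 km.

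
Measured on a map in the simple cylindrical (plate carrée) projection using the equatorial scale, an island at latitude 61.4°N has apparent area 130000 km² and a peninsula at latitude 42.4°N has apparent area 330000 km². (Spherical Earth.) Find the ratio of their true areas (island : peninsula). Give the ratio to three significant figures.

0.255

On the plate carrée, areal scale = h·k = 1 × sec φ, so true area = apparent × cos φ.
True area of island: 130000 × cos(61.4°) = 130000 × 0.4787 = 62230 km².
True area of peninsula: 330000 × cos(42.4°) = 330000 × 0.7385 = 243700 km².
Ratio = 62230 / 243700 ≈ 0.255.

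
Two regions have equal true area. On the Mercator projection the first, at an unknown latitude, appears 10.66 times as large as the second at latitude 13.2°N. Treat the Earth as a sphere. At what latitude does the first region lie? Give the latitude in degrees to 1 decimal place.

For equal true areas on Mercator, apparent areas scale as sec²φ, so the ratio is cos²φ₂ / cos²φ₁.
cos²φ₂ / cos²φ₁ = 10.66  ⇒  cos φ₁ = cos 13.2° / √10.66 = 0.9736/3.265 = 0.2982.
φ₁ = arccos(0.2982) ≈ 72.7°.

72.7°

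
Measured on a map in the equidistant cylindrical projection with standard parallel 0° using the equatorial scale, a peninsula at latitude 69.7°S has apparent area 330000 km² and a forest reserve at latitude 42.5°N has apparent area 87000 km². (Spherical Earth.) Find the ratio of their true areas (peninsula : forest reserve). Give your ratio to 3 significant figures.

1.78

Plate carrée has h = 1 and k = sec φ, giving areal scale sec φ; true area = (apparent area) · cos φ.
True area of peninsula: 330000 × cos(69.7°) = 330000 × 0.3469 = 114500 km².
True area of forest reserve: 87000 × cos(42.5°) = 87000 × 0.7373 = 64140 km².
Ratio = 114500 / 64140 ≈ 1.78.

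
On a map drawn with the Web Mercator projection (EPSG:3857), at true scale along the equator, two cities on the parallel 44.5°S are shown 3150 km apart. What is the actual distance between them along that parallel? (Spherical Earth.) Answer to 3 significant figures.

2250 km

The Mercator projection is conformal; its linear scale factor is the same in every direction and equals sec φ = 1/cos φ.
Along the parallel at 44.5°, map distances are exaggerated by k = sec 44.5° = 1.402.
True distance = 3150 / 1.402 = 3150 × cos 44.5° ≈ 2250 km.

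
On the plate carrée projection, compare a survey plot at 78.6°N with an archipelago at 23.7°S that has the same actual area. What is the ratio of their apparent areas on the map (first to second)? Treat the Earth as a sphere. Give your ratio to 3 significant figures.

Plate carrée maps x = Rλ, y = Rφ. The meridian scale is h = 1 and the parallel scale is k = 1/cos φ = sec φ.
Areal scale at 78.6°: h·k = 1.000 × 5.059 = 5.059.
Areal scale at 23.7°: h·k = 1.000 × 1.092 = 1.092.
Ratio = 5.059/1.092 ≈ 4.63.

4.63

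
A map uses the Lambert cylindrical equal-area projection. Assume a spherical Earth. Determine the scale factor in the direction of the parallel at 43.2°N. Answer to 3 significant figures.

1.37

The Lambert cylindrical equal-area projection is the cylindrical equal-area projection with its standard parallel at the equator (φ₀ = 0). A cylindrical equal-area projection with standard parallel φ₀ has meridian scale h = cos φ / cos φ₀ and parallel scale k = cos φ₀ / cos φ (so areas are preserved, h·k = 1).
k = cos 0° / cos 43.2° = 1.000/0.7290 = 1.372.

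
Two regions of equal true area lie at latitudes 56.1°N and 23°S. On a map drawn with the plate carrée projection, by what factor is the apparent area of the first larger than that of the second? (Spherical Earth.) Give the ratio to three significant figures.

Plate carrée maps x = Rλ, y = Rφ. The meridian scale is h = 1 and the parallel scale is k = 1/cos φ = sec φ.
Areal scale at 56.1°: h·k = 1.000 × 1.793 = 1.793.
Areal scale at 23°: h·k = 1.000 × 1.086 = 1.086.
Ratio = 1.793/1.086 ≈ 1.65.

1.65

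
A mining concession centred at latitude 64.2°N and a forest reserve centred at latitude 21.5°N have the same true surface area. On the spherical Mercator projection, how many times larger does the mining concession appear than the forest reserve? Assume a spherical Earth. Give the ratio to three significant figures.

4.57

On Mercator, area is exaggerated by sec²φ = 1/cos²φ.
At 64.2°: sec²(64.2°) = 1/0.4352² = 5.279.
At 21.5°: sec²(21.5°) = 1/0.9304² = 1.155.
Ratio = 5.279/1.155 = cos²(21.5°)/cos²(64.2°) ≈ 4.57.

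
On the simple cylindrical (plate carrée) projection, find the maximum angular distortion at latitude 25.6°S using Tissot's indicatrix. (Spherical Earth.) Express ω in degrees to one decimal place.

For the equirectangular projection with φ₀ = 0 (plate carrée), h = 1 along meridians and k = sec φ along parallels.
At 25.6°: h = 1.000, k = 1.109; principal scales a = 1.109, b = 1.000.
sin(ω/2) = (a − b)/(a + b) = 0.1089/2.109 = 0.05162, so ω = 2 arcsin(0.05162) ≈ 5.9°.

5.9°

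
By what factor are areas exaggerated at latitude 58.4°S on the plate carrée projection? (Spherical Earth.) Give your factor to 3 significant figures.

In the plate carrée (x = Rλ, y = Rφ), meridians are true-scale (h = 1) and parallels are stretched by k = sec φ.
Areal scale = h·k = 1 × sec φ; at 58.4°, h = 1.000, k = 1.908, so h·k = 1.908.

1.91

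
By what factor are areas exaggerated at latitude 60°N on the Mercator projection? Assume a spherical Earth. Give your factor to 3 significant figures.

The Mercator projection is conformal; its linear scale factor is the same in every direction and equals sec φ = 1/cos φ.
Areal scale = k² = sec²φ = 1/cos²(60°) = 1/0.5000² = 4.000.

4.00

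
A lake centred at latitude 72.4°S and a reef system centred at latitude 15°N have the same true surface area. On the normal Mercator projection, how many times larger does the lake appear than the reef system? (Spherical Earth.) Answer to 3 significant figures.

Mercator areal scale is sec²φ.
At 72.4°: sec²(72.4°) = 1/0.3024² = 10.94.
At 15°: sec²(15°) = 1/0.9659² = 1.072.
Ratio = 10.94/1.072 = cos²(15°)/cos²(72.4°) ≈ 10.2.

10.2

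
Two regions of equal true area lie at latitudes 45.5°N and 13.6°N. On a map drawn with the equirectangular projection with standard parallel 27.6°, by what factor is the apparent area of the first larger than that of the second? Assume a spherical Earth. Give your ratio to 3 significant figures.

With standard parallel φ₀ = 27.6°, the equirectangular projection gives x = Rλ cos φ₀, y = Rφ, so h = 1 and k = cos 27.6° / cos φ.
Areal scale at 45.5°: h·k = 1.000 × 1.264 = 1.264.
Areal scale at 13.6°: h·k = 1.000 × 0.9118 = 0.9118.
Ratio = 1.264/0.9118 ≈ 1.39.

1.39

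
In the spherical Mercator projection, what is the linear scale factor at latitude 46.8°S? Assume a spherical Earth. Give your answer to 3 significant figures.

The Mercator projection is conformal; its linear scale factor is the same in every direction and equals sec φ = 1/cos φ.
k = 1/cos 46.8° = 1/0.6845 = 1.461.

1.46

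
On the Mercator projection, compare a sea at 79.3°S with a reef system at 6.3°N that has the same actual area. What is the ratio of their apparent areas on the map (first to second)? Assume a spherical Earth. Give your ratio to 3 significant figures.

Mercator is conformal with k = sec φ, so areal scale = k² = sec²φ.
At 79.3°: sec²(79.3°) = 1/0.1857² = 29.01.
At 6.3°: sec²(6.3°) = 1/0.9940² = 1.012.
Ratio = 29.01/1.012 = cos²(6.3°)/cos²(79.3°) ≈ 28.7.

28.7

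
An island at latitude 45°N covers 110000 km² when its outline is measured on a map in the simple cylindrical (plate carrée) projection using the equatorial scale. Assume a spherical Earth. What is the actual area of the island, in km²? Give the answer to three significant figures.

77800 km²

For the equirectangular projection with φ₀ = 0 (plate carrée), h = 1 along meridians and k = sec φ along parallels.
Areal scale = h·k = 1 × sec φ; at 45°, h = 1.000, k = 1.414, so h·k = 1.414.
True area = apparent / (areal scale) = 110000 / 1.414 ≈ 77800 km².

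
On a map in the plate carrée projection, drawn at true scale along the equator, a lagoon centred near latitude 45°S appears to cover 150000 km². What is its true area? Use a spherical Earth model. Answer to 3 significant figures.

106000 km²

Plate carrée maps x = Rλ, y = Rφ. The meridian scale is h = 1 and the parallel scale is k = 1/cos φ = sec φ.
Areal scale = h·k = 1 × sec φ; at 45°, h = 1.000, k = 1.414, so h·k = 1.414.
True area = apparent / (areal scale) = 150000 / 1.414 ≈ 106000 km².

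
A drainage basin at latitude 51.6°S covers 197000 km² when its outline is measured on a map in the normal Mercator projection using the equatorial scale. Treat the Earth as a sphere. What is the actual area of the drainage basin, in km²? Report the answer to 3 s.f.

76000 km²

For Mercator, h = k = sec φ (a conformal cylindrical projection has a single point scale, 1/cos φ).
Areal scale = k² = sec²φ = 1/cos²(51.6°) = 1/0.6211² = 2.592.
True area = apparent / (areal scale) = 197000 / 2.592 ≈ 76000 km².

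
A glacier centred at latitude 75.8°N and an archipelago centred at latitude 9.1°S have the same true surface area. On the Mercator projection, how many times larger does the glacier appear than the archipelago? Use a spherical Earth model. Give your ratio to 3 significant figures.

Mercator areal scale is sec²φ.
At 75.8°: sec²(75.8°) = 1/0.2453² = 16.62.
At 9.1°: sec²(9.1°) = 1/0.9874² = 1.026.
Ratio = 16.62/1.026 = cos²(9.1°)/cos²(75.8°) ≈ 16.2.

16.2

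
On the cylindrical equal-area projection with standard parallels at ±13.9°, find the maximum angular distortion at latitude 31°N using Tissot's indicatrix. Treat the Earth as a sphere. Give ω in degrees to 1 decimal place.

A cylindrical equal-area projection with standard parallel φ₀ has meridian scale h = cos φ / cos φ₀ and parallel scale k = cos φ₀ / cos φ (so areas are preserved, h·k = 1).
At 31°: h = 0.8830, k = 1.132; principal scales a = 1.132, b = 0.8830.
sin(ω/2) = (a − b)/(a + b) = 0.2494/2.015 = 0.1238, so ω = 2 arcsin(0.1238) ≈ 14.2°.

14.2°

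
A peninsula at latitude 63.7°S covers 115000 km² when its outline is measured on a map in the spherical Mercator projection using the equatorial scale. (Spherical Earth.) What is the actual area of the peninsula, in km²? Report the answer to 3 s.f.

22600 km²

Mercator is conformal, so the point scale is isotropic: h = k = sec φ = 1/cos φ.
Areal scale = k² = sec²φ = 1/cos²(63.7°) = 1/0.4431² = 5.094.
True area = apparent / (areal scale) = 115000 / 5.094 ≈ 22600 km².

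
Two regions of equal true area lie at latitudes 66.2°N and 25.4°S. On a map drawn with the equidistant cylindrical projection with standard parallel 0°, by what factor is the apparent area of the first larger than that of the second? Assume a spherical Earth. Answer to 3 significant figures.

2.24

In the plate carrée (x = Rλ, y = Rφ), meridians are true-scale (h = 1) and parallels are stretched by k = sec φ.
Areal scale at 66.2°: h·k = 1.000 × 2.478 = 2.478.
Areal scale at 25.4°: h·k = 1.000 × 1.107 = 1.107.
Ratio = 2.478/1.107 ≈ 2.24.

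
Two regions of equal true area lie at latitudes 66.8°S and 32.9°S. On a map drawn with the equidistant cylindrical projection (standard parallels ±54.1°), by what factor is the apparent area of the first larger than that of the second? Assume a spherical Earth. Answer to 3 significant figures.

The equidistant cylindrical projection with φ₀ = 54.1° has h = 1 (meridians true) and k = cos φ₀ / cos φ along parallels.
Areal scale at 66.8°: h·k = 1.000 × 1.488 = 1.488.
Areal scale at 32.9°: h·k = 1.000 × 0.6984 = 0.6984.
Ratio = 1.488/0.6984 ≈ 2.13.

2.13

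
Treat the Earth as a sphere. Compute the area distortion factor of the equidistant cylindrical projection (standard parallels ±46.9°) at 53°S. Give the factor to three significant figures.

In the equirectangular projection with standard parallel φ₀ = 46.9° (x = Rλ cos φ₀, y = Rφ), meridians are true-scale (h = 1) and the parallel scale is k = cos φ₀ / cos φ.
Areal scale = h·k = 1 × cos φ₀ / cos φ; at 53°, h = 1.000, k = 1.135, so h·k = 1.135.

1.14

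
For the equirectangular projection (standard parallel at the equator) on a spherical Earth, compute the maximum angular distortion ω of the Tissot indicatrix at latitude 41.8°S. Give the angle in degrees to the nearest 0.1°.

16.8°

For the equirectangular projection with φ₀ = 0 (plate carrée), h = 1 along meridians and k = sec φ along parallels.
At 41.8°: h = 1.000, k = 1.341; principal scales a = 1.341, b = 1.000.
sin(ω/2) = (a − b)/(a + b) = 0.3414/2.341 = 0.1458, so ω = 2 arcsin(0.1458) ≈ 16.8°.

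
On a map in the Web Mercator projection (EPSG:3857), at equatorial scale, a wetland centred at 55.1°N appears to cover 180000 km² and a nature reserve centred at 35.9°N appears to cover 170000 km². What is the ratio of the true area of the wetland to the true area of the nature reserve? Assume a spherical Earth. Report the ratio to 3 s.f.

On Mercator the areal scale is sec²φ, so true area = apparent × cos²φ.
True area of wetland: 180000 × cos²(55.1°) = 180000 × 0.3274 = 58920 km².
True area of nature reserve: 170000 × cos²(35.9°) = 170000 × 0.6562 = 111500 km².
Ratio = 58920 / 111500 ≈ 0.528.

0.528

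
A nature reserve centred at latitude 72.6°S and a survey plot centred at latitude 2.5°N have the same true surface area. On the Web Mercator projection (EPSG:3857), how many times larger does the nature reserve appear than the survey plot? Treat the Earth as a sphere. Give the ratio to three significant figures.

11.2

Mercator is conformal with k = sec φ, so areal scale = k² = sec²φ.
At 72.6°: sec²(72.6°) = 1/0.2990² = 11.18.
At 2.5°: sec²(2.5°) = 1/0.9990² = 1.002.
Ratio = 11.18/1.002 = cos²(2.5°)/cos²(72.6°) ≈ 11.2.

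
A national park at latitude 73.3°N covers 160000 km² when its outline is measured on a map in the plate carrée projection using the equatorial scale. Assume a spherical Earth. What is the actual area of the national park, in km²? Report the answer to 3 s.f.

In the plate carrée (x = Rλ, y = Rφ), meridians are true-scale (h = 1) and parallels are stretched by k = sec φ.
Areal scale = h·k = 1 × sec φ; at 73.3°, h = 1.000, k = 3.480, so h·k = 3.480.
True area = apparent / (areal scale) = 160000 / 3.480 ≈ 46000 km².

46000 km²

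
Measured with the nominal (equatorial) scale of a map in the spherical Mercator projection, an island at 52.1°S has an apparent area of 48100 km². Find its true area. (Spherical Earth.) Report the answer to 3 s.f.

The Mercator projection is conformal; its linear scale factor is the same in every direction and equals sec φ = 1/cos φ.
Areal scale = k² = sec²φ = 1/cos²(52.1°) = 1/0.6143² = 2.650.
True area = apparent / (areal scale) = 48100 / 2.650 ≈ 18200 km².

18200 km²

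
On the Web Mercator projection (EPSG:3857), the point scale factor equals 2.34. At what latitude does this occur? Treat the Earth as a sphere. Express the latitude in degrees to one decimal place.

64.7°

Mercator scale is k = sec φ = 1/cos φ.
1/cos φ = 2.34  ⇒  cos φ = 0.4274  ⇒  φ = arccos(0.4274) ≈ 64.7°.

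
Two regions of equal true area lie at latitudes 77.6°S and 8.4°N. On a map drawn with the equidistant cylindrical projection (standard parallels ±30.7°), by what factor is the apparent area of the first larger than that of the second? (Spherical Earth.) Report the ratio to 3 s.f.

4.61

The equidistant cylindrical projection with φ₀ = 30.7° has h = 1 (meridians true) and k = cos φ₀ / cos φ along parallels.
Areal scale at 77.6°: h·k = 1.000 × 4.004 = 4.004.
Areal scale at 8.4°: h·k = 1.000 × 0.8692 = 0.8692.
Ratio = 4.004/0.8692 ≈ 4.61.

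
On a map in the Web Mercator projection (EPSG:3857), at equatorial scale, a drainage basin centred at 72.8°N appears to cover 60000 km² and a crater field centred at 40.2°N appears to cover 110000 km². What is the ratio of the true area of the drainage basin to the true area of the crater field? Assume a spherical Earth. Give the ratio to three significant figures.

On Mercator the areal scale is sec²φ, so true area = apparent × cos²φ.
True area of drainage basin: 60000 × cos²(72.8°) = 60000 × 0.08744 = 5247 km².
True area of crater field: 110000 × cos²(40.2°) = 110000 × 0.5834 = 64170 km².
Ratio = 5247 / 64170 ≈ 0.0818.

0.0818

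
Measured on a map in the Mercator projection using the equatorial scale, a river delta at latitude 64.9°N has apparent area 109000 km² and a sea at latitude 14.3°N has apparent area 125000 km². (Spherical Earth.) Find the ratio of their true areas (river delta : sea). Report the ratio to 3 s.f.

0.167

On Mercator the areal scale is sec²φ, so true area = apparent × cos²φ.
True area of river delta: 109000 × cos²(64.9°) = 109000 × 0.1799 = 19610 km².
True area of sea: 125000 × cos²(14.3°) = 125000 × 0.9390 = 117400 km².
Ratio = 19610 / 117400 ≈ 0.167.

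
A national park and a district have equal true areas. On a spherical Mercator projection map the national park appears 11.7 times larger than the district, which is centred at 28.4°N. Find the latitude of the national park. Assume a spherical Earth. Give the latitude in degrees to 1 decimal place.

On Mercator, (apparent₁)/(apparent₂) = sec²φ₁ / sec²φ₂ when true areas are equal.
cos²φ₂ / cos²φ₁ = 11.7  ⇒  cos φ₁ = cos 28.4° / √11.7 = 0.8796/3.421 = 0.2572.
φ₁ = arccos(0.2572) ≈ 75.1°.

75.1°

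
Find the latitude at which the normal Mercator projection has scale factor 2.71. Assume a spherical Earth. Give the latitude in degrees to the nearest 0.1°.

68.3°

Mercator scale is k = sec φ = 1/cos φ.
1/cos φ = 2.71  ⇒  cos φ = 0.3690  ⇒  φ = arccos(0.3690) ≈ 68.3°.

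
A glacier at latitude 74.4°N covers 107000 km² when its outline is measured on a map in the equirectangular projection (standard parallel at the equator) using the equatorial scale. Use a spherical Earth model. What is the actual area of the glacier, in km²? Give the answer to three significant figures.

28800 km²

Plate carrée maps x = Rλ, y = Rφ. The meridian scale is h = 1 and the parallel scale is k = 1/cos φ = sec φ.
Areal scale = h·k = 1 × sec φ; at 74.4°, h = 1.000, k = 3.719, so h·k = 3.719.
True area = apparent / (areal scale) = 107000 / 3.719 ≈ 28800 km².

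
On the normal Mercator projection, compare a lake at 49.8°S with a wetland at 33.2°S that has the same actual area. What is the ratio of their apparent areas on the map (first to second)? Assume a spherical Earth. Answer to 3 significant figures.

1.68

On Mercator, area is exaggerated by sec²φ = 1/cos²φ.
At 49.8°: sec²(49.8°) = 1/0.6455² = 2.400.
At 33.2°: sec²(33.2°) = 1/0.8368² = 1.428.
Ratio = 2.400/1.428 = cos²(33.2°)/cos²(49.8°) ≈ 1.68.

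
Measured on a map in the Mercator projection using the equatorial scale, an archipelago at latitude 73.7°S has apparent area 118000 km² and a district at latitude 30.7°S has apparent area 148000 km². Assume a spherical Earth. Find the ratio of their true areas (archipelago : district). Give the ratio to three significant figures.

0.0849

Mercator's areal exaggeration is sec²φ; hence true area = (apparent area) · cos²φ.
True area of archipelago: 118000 × cos²(73.7°) = 118000 × 0.07877 = 9295 km².
True area of district: 148000 × cos²(30.7°) = 148000 × 0.7393 = 109400 km².
Ratio = 9295 / 109400 ≈ 0.0849.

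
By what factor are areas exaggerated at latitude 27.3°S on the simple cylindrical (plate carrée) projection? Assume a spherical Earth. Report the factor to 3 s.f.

Plate carrée maps x = Rλ, y = Rφ. The meridian scale is h = 1 and the parallel scale is k = 1/cos φ = sec φ.
Areal scale = h·k = 1 × sec φ; at 27.3°, h = 1.000, k = 1.125, so h·k = 1.125.

1.13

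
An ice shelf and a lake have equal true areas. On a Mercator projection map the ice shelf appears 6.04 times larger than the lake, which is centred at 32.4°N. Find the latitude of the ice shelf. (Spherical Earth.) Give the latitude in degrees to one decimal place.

69.9°

For equal true areas on Mercator, apparent areas scale as sec²φ, so the ratio is cos²φ₂ / cos²φ₁.
cos²φ₂ / cos²φ₁ = 6.04  ⇒  cos φ₁ = cos 32.4° / √6.04 = 0.8443/2.458 = 0.3436.
φ₁ = arccos(0.3436) ≈ 69.9°.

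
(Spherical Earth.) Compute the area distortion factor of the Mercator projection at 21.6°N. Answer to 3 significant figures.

1.16

For Mercator, h = k = sec φ (a conformal cylindrical projection has a single point scale, 1/cos φ).
Areal scale = k² = sec²φ = 1/cos²(21.6°) = 1/0.9298² = 1.157.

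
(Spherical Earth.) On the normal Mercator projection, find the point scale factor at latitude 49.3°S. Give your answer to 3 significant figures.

The Mercator projection is conformal; its linear scale factor is the same in every direction and equals sec φ = 1/cos φ.
k = 1/cos 49.3° = 1/0.6521 = 1.534.

1.53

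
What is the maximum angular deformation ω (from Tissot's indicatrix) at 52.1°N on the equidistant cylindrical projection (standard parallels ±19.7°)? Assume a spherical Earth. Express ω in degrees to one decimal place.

With standard parallel φ₀ = 19.7°, the equirectangular projection gives x = Rλ cos φ₀, y = Rφ, so h = 1 and k = cos 19.7° / cos φ.
At 52.1°: h = 1.000, k = 1.533; principal scales a = 1.533, b = 1.000.
sin(ω/2) = (a − b)/(a + b) = 0.5326/2.533 = 0.2103, so ω = 2 arcsin(0.2103) ≈ 24.3°.

24.3°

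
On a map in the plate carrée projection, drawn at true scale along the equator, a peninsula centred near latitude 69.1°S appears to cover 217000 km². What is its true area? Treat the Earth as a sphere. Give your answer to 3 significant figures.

77400 km²

In the plate carrée (x = Rλ, y = Rφ), meridians are true-scale (h = 1) and parallels are stretched by k = sec φ.
Areal scale = h·k = 1 × sec φ; at 69.1°, h = 1.000, k = 2.803, so h·k = 2.803.
True area = apparent / (areal scale) = 217000 / 2.803 ≈ 77400 km².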